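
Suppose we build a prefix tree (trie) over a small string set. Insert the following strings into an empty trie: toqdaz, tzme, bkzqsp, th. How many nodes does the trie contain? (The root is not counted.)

16

Trie structure (* marks end of a word):
(root)
├─ b
│  └─ k
│     └─ z
│        └─ q
│           └─ s
│              └─ p *
└─ t
   ├─ h *
   ├─ o
   │  └─ q
   │     └─ d
   │        └─ a
   │           └─ z *
   └─ z
      └─ m
         └─ e *
Counting every labelled node above: 16.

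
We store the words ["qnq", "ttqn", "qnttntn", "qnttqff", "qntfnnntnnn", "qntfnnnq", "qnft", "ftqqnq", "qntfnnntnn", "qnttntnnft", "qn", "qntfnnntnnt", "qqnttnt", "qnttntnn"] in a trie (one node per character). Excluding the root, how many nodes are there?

Trace insertions, counting only characters that open a new branch:
  "qnq" → 3 new (q, n, q)
  "ttqn" → 4 new (t, t, q, n)
  "qnttntn" → prefix "qn" already present; 5 new (t, t, n, t, n)
  "qnttqff" → prefix "qntt" already present; 3 new (q, f, f)
  "qntfnnntnnn" → prefix "qnt" already present; 8 new (f, n, n, n, t, n, n, n)
  "qntfnnnq" → prefix "qntfnnn" already present; 1 new (q)
  "qnft" → prefix "qn" already present; 2 new (f, t)
  "ftqqnq" → 6 new (f, t, q, q, n, q)
  "qntfnnntnn" → prefix "qntfnnntnn" already present; 0 new (none)
  "qnttntnnft" → prefix "qnttntn" already present; 3 new (n, f, t)
  "qn" → prefix "qn" already present; 0 new (none)
  "qntfnnntnnt" → prefix "qntfnnntnn" already present; 1 new (t)
  "qqnttnt" → prefix "q" already present; 6 new (q, n, t, t, n, t)
  "qnttntnn" → prefix "qnttntnn" already present; 0 new (none)
Total nodes = 3 + 4 + 5 + 3 + 8 + 1 + 2 + 6 + 0 + 3 + 0 + 1 + 6 + 0 = 42

42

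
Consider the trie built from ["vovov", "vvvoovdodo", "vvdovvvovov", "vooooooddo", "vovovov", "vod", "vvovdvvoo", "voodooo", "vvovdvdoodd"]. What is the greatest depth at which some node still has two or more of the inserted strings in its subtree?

6

Look for the deepest trie node that still has at least two words in its subtree.
"vvovdvdoodd" and "vvovdvvoo" agree on "vvovdv" (6 characters) before diverging; nothing deeper is shared.
Longest shared-prefix length: 6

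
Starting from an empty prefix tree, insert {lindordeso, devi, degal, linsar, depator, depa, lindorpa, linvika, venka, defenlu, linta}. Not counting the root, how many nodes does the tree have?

Insert word by word; a character creates a node only if that edge doesn't already exist:
  "lindordeso" → 10 new (l, i, n, d, o, r, d, e, s, o)
  "devi" → 4 new (d, e, v, i)
  "degal" → prefix "de" already present; 3 new (g, a, l)
  "linsar" → prefix "lin" already present; 3 new (s, a, r)
  "depator" → prefix "de" already present; 5 new (p, a, t, o, r)
  "depa" → prefix "depa" already present; 0 new (none)
  "lindorpa" → prefix "lindor" already present; 2 new (p, a)
  "linvika" → prefix "lin" already present; 4 new (v, i, k, a)
  "venka" → 5 new (v, e, n, k, a)
  "defenlu" → prefix "de" already present; 5 new (f, e, n, l, u)
  "linta" → prefix "lin" already present; 2 new (t, a)
Total nodes = 10 + 4 + 3 + 3 + 5 + 0 + 2 + 4 + 5 + 5 + 2 = 43

43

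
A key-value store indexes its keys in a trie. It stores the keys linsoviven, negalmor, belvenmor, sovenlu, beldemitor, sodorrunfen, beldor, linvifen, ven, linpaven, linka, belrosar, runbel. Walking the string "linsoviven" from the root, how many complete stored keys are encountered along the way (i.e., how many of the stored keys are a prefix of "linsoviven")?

1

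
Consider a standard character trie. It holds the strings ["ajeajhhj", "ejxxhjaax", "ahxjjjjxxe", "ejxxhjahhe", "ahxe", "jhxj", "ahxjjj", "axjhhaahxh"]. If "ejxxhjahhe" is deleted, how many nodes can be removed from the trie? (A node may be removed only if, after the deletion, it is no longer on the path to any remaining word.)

Walk "ejxxhjahhe" from the leaf back toward the root, removing each node that no remaining word uses.
The suffix "hhe" (3 nodes) is used only by "ejxxhjahhe"; the node for "ejxxhja" still has the child "a", so pruning stops there.
Nodes removed: 3

3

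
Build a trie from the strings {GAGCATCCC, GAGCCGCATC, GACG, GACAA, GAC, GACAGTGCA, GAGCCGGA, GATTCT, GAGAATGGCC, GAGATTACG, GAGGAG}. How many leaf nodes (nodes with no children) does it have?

Leaves are exactly the stored words that no other stored word extends.
Those words: "GACAA", "GACAGTGCA", "GACG", "GAGAATGGCC", "GAGATTACG", "GAGCATCCC", "GAGCCGCATC", "GAGCCGGA", "GAGGAG", "GATTCT"
Leaf count: 10

10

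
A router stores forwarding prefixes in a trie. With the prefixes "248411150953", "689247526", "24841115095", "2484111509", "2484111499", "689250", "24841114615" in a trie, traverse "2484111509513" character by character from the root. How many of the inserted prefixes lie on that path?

Check each prefix of "2484111509513" against the stored set — each match is an end-marker on the path.
Prefixes of the query that are stored words: "2484111509", "24841115095"
Count: 2

2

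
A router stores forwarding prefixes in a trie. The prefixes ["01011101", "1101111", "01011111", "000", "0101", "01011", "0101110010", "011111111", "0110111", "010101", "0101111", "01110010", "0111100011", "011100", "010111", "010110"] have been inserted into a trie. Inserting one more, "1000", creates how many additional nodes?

3

The longest prefix of "1000" already in the trie is "1" (length 1).
So 4 − 1 = 3 new nodes.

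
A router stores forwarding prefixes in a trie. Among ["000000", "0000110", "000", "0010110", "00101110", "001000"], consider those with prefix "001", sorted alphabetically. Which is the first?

001000

DFS of the "001" subtree visits, in order: "001000", "0010110", "00101110"
Position 1: 001000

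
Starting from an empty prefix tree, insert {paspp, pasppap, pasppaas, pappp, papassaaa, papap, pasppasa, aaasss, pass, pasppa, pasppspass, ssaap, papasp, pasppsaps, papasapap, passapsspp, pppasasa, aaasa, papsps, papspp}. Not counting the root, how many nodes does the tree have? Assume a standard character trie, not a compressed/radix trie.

Insert word by word; a character creates a node only if that edge doesn't already exist:
  "paspp" → 5 new (p, a, s, p, p)
  "pasppap" → prefix "paspp" already present; 2 new (a, p)
  "pasppaas" → prefix "pasppa" already present; 2 new (a, s)
  "pappp" → prefix "pa" already present; 3 new (p, p, p)
  "papassaaa" → prefix "pap" already present; 6 new (a, s, s, a, a, a)
  "papap" → prefix "papa" already present; 1 new (p)
  "pasppasa" → prefix "pasppa" already present; 2 new (s, a)
  "aaasss" → 6 new (a, a, a, s, s, s)
  "pass" → prefix "pas" already present; 1 new (s)
  "pasppa" → prefix "pasppa" already present; 0 new (none)
  "pasppspass" → prefix "paspp" already present; 5 new (s, p, a, s, s)
  "ssaap" → 5 new (s, s, a, a, p)
  "papasp" → prefix "papas" already present; 1 new (p)
  "pasppsaps" → prefix "paspps" already present; 3 new (a, p, s)
  "papasapap" → prefix "papas" already present; 4 new (a, p, a, p)
  "passapsspp" → prefix "pass" already present; 6 new (a, p, s, s, p, p)
  "pppasasa" → prefix "p" already present; 7 new (p, p, a, s, a, s, a)
  "aaasa" → prefix "aaas" already present; 1 new (a)
  "papsps" → prefix "pap" already present; 3 new (s, p, s)
  "papspp" → prefix "papsp" already present; 1 new (p)
Total nodes = 5 + 2 + 2 + 3 + 6 + 1 + 2 + 6 + 1 + 0 + 5 + 5 + 1 + 3 + 4 + 6 + 7 + 1 + 3 + 1 = 64

64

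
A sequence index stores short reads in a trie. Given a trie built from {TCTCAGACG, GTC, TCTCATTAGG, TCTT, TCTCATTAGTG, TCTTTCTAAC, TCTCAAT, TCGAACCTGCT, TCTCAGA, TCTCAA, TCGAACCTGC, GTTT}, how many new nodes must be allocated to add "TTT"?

Walking "TTT" from the root, the first 1 characters ("T") follow existing edges; "T" is the first miss.
Each of the 2 remaining characters creates one node.

2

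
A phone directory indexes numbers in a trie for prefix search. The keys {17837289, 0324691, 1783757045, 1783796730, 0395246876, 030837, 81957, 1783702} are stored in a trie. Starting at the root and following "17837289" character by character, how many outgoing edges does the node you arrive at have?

0

Walk "17837289" from the root, arriving at one node.
No stored string extends past "17837289".
That node has 0 child edges.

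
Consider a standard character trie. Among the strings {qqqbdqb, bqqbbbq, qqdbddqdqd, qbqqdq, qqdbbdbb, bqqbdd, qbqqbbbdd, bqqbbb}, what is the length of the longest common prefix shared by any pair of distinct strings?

6

The deepest shared node is where two words last agree before diverging.
e.g. "bqqbbb" and "bqqbbbq" share the prefix "bqqbbb" of length 6; no pair shares a longer one.
Longest shared-prefix length: 6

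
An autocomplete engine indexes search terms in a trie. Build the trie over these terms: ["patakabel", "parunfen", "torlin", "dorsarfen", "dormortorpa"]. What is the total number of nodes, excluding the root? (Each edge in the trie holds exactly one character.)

38

Trace insertions, counting only characters that open a new branch:
  "patakabel" → 9 new (p, a, t, a, k, a, b, e, l)
  "parunfen" → prefix "pa" already present; 6 new (r, u, n, f, e, n)
  "torlin" → 6 new (t, o, r, l, i, n)
  "dorsarfen" → 9 new (d, o, r, s, a, r, f, e, n)
  "dormortorpa" → prefix "dor" already present; 8 new (m, o, r, t, o, r, p, a)
Total nodes = 9 + 6 + 6 + 9 + 8 = 38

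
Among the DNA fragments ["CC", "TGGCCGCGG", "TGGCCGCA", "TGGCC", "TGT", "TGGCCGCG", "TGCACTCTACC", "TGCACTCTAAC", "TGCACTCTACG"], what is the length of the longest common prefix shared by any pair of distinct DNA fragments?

10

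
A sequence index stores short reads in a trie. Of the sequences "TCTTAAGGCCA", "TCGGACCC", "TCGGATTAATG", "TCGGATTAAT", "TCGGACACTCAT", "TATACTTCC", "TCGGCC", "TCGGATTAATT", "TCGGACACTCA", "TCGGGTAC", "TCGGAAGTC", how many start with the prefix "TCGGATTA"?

Walk to "TCGGATTA"; the words in its subtree are exactly those with that prefix.
Matches: "TCGGATTAAT", "TCGGATTAATG", "TCGGATTAATT"
Count: 3

3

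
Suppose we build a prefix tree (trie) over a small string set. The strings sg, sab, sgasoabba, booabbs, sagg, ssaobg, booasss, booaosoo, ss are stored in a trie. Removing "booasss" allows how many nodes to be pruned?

Walk "booasss" from the leaf back toward the root, removing each node that no remaining word uses.
The suffix "sss" (3 nodes) is used only by "booasss"; the node for "booa" still has the child "b", so pruning stops there.
Nodes removed: 3

3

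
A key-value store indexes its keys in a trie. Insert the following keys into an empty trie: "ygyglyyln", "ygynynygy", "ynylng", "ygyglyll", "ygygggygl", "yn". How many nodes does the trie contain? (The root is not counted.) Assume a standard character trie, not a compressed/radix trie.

Trace insertions, counting only characters that open a new branch:
  "ygyglyyln" → 9 new (y, g, y, g, l, y, y, l, n)
  "ygynynygy" → prefix "ygy" already present; 6 new (n, y, n, y, g, y)
  "ynylng" → prefix "y" already present; 5 new (n, y, l, n, g)
  "ygyglyll" → prefix "ygygly" already present; 2 new (l, l)
  "ygygggygl" → prefix "ygyg" already present; 5 new (g, g, y, g, l)
  "yn" → prefix "yn" already present; 0 new (none)
Total nodes = 9 + 6 + 5 + 2 + 5 + 0 = 27

27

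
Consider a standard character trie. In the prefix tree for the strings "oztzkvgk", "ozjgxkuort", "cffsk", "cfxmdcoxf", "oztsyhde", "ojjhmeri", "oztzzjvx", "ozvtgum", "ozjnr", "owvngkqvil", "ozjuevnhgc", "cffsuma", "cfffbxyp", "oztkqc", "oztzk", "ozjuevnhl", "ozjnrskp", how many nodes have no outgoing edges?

A leaf is a node with no children — equivalently, the end of a word that is not a proper prefix of any other stored word.
Those words: "cfffbxyp", "cffsk", "cffsuma", "cfxmdcoxf", "ojjhmeri", "owvngkqvil", "ozjgxkuort", "ozjnrskp", "ozjuevnhgc", "ozjuevnhl", "oztkqc", "oztsyhde", "oztzkvgk", "oztzzjvx", "ozvtgum"
Leaf count: 15

15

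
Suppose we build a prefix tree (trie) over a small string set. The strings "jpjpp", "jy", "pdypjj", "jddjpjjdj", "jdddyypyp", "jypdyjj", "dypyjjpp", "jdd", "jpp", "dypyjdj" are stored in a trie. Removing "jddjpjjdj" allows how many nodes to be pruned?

6

After clearing the end-marker at "jddjpjjdj", prune upward until reaching a node still needed by another word.
The suffix "jpjjdj" (6 nodes) is used only by "jddjpjjdj"; the node for "jdd" still has the child "d", so pruning stops there.
Nodes removed: 6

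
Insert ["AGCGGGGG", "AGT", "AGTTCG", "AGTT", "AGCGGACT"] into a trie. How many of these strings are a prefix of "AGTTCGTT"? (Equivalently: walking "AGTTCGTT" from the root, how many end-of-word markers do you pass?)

Traverse "AGTTCGTT" character by character; count nodes along the way that are marked as word ends.
Prefixes of the query that are stored words: "AGT", "AGTT", "AGTTCG"
Count: 3

3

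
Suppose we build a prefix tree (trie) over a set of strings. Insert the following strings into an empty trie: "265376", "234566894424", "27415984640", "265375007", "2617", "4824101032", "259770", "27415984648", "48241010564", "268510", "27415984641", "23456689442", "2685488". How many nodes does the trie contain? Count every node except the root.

60

Trace insertions, counting only characters that open a new branch:
  "265376" → 6 new (2, 6, 5, 3, 7, 6)
  "234566894424" → prefix "2" already present; 11 new (3, 4, 5, 6, 6, 8, 9, 4, 4, 2, 4)
  "27415984640" → prefix "2" already present; 10 new (7, 4, 1, 5, 9, 8, 4, 6, 4, 0)
  "265375007" → prefix "26537" already present; 4 new (5, 0, 0, 7)
  "2617" → prefix "26" already present; 2 new (1, 7)
  "4824101032" → 10 new (4, 8, 2, 4, 1, 0, 1, 0, 3, 2)
  "259770" → prefix "2" already present; 5 new (5, 9, 7, 7, 0)
  "27415984648" → prefix "2741598464" already present; 1 new (8)
  "48241010564" → prefix "48241010" already present; 3 new (5, 6, 4)
  "268510" → prefix "26" already present; 4 new (8, 5, 1, 0)
  "27415984641" → prefix "2741598464" already present; 1 new (1)
  "23456689442" → prefix "23456689442" already present; 0 new (none)
  "2685488" → prefix "2685" already present; 3 new (4, 8, 8)
Total nodes = 6 + 11 + 10 + 4 + 2 + 10 + 5 + 1 + 3 + 4 + 1 + 0 + 3 = 60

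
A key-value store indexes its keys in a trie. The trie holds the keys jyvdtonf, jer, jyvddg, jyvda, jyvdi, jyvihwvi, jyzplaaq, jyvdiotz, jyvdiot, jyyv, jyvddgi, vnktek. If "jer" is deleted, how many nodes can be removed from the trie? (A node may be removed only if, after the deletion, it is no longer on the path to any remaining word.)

A node on "jer"'s path can go only if nothing else ends at it or branches off below it.
The suffix "er" (2 nodes) is used only by "jer"; the node for "j" still has the child "y", so pruning stops there.
Nodes removed: 2

2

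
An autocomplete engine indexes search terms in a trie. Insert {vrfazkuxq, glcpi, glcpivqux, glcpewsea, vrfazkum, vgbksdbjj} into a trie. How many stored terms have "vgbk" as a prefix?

1

Walk to "vgbk"; the words in its subtree are exactly those with that prefix.
Matches: "vgbksdbjj"
Count: 1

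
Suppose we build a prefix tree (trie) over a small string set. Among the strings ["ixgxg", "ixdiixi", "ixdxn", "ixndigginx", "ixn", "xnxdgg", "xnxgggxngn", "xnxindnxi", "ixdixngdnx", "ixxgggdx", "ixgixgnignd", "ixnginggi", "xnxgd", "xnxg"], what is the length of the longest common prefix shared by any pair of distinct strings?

Equivalently: take the maximum, over all pairs, of their longest common prefix length.
e.g. "ixdiixi" and "ixdixngdnx" share the prefix "ixdi" of length 4; no pair shares a longer one.
Longest shared-prefix length: 4

4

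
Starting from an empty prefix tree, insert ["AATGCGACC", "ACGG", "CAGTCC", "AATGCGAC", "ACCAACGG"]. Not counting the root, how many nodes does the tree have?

24

Count nodes per top-level branch (shared prefixes stored once):
  'A'-branch (AATGCGAC, AATGCGACC, ACCAACGG, ACGG): 18 nodes
  'C'-branch (CAGTCC): 6 nodes
Sum: 24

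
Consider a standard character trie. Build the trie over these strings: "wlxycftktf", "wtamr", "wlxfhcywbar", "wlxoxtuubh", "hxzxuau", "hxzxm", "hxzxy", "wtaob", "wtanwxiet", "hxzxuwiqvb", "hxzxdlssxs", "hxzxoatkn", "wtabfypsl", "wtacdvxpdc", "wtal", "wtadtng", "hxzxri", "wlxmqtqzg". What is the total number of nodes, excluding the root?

88

Insert word by word; a character creates a node only if that edge doesn't already exist:
  "wlxycftktf" → 10 new (w, l, x, y, c, f, t, k, t, f)
  "wtamr" → prefix "w" already present; 4 new (t, a, m, r)
  "wlxfhcywbar" → prefix "wlx" already present; 8 new (f, h, c, y, w, b, a, r)
  "wlxoxtuubh" → prefix "wlx" already present; 7 new (o, x, t, u, u, b, h)
  "hxzxuau" → 7 new (h, x, z, x, u, a, u)
  "hxzxm" → prefix "hxzx" already present; 1 new (m)
  "hxzxy" → prefix "hxzx" already present; 1 new (y)
  "wtaob" → prefix "wta" already present; 2 new (o, b)
  "wtanwxiet" → prefix "wta" already present; 6 new (n, w, x, i, e, t)
  "hxzxuwiqvb" → prefix "hxzxu" already present; 5 new (w, i, q, v, b)
  "hxzxdlssxs" → prefix "hxzx" already present; 6 new (d, l, s, s, x, s)
  "hxzxoatkn" → prefix "hxzx" already present; 5 new (o, a, t, k, n)
  "wtabfypsl" → prefix "wta" already present; 6 new (b, f, y, p, s, l)
  "wtacdvxpdc" → prefix "wta" already present; 7 new (c, d, v, x, p, d, c)
  "wtal" → prefix "wta" already present; 1 new (l)
  "wtadtng" → prefix "wta" already present; 4 new (d, t, n, g)
  "hxzxri" → prefix "hxzx" already present; 2 new (r, i)
  "wlxmqtqzg" → prefix "wlx" already present; 6 new (m, q, t, q, z, g)
Total nodes = 10 + 4 + 8 + 7 + 7 + 1 + 1 + 2 + 6 + 5 + 6 + 5 + 6 + 7 + 1 + 4 + 2 + 6 = 88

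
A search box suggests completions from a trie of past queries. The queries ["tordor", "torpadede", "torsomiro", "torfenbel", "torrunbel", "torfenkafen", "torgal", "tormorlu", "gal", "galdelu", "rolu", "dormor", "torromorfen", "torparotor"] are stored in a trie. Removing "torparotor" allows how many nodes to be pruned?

5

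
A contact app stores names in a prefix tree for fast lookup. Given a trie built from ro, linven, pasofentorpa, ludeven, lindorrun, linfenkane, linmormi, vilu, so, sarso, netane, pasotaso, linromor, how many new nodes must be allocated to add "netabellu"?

Walking "netabellu" from the root, the first 4 characters ("neta") follow existing edges; "b" is the first miss.
Each of the 5 remaining characters creates one node.

5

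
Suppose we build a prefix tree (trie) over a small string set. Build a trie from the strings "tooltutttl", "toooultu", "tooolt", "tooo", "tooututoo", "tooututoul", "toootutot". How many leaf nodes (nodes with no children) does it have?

6

A leaf is a node with no children — equivalently, the end of a word that is not a proper prefix of any other stored word.
Those words: "tooltutttl", "tooolt", "toootutot", "toooultu", "tooututoo", "tooututoul"
Leaf count: 6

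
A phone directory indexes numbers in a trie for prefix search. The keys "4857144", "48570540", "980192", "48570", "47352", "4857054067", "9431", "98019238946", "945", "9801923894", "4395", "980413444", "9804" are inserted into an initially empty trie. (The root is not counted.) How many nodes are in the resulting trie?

Insert word by word; a character creates a node only if that edge doesn't already exist:
  "4857144" → 7 new (4, 8, 5, 7, 1, 4, 4)
  "48570540" → prefix "4857" already present; 4 new (0, 5, 4, 0)
  "980192" → 6 new (9, 8, 0, 1, 9, 2)
  "48570" → prefix "48570" already present; 0 new (none)
  "47352" → prefix "4" already present; 4 new (7, 3, 5, 2)
  "4857054067" → prefix "48570540" already present; 2 new (6, 7)
  "9431" → prefix "9" already present; 3 new (4, 3, 1)
  "98019238946" → prefix "980192" already present; 5 new (3, 8, 9, 4, 6)
  "945" → prefix "94" already present; 1 new (5)
  "9801923894" → prefix "9801923894" already present; 0 new (none)
  "4395" → prefix "4" already present; 3 new (3, 9, 5)
  "980413444" → prefix "980" already present; 6 new (4, 1, 3, 4, 4, 4)
  "9804" → prefix "9804" already present; 0 new (none)
Total nodes = 7 + 4 + 6 + 0 + 4 + 2 + 3 + 5 + 1 + 0 + 3 + 6 + 0 = 41

41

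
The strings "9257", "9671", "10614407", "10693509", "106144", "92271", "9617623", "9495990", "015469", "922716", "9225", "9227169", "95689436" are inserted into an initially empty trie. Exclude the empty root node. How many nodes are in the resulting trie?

Trace insertions, counting only characters that open a new branch:
  "9257" → 4 new (9, 2, 5, 7)
  "9671" → prefix "9" already present; 3 new (6, 7, 1)
  "10614407" → 8 new (1, 0, 6, 1, 4, 4, 0, 7)
  "10693509" → prefix "106" already present; 5 new (9, 3, 5, 0, 9)
  "106144" → prefix "106144" already present; 0 new (none)
  "92271" → prefix "92" already present; 3 new (2, 7, 1)
  "9617623" → prefix "96" already present; 5 new (1, 7, 6, 2, 3)
  "9495990" → prefix "9" already present; 6 new (4, 9, 5, 9, 9, 0)
  "015469" → 6 new (0, 1, 5, 4, 6, 9)
  "922716" → prefix "92271" already present; 1 new (6)
  "9225" → prefix "922" already present; 1 new (5)
  "9227169" → prefix "922716" already present; 1 new (9)
  "95689436" → prefix "9" already present; 7 new (5, 6, 8, 9, 4, 3, 6)
Total nodes = 4 + 3 + 8 + 5 + 0 + 3 + 5 + 6 + 6 + 1 + 1 + 1 + 7 = 50

50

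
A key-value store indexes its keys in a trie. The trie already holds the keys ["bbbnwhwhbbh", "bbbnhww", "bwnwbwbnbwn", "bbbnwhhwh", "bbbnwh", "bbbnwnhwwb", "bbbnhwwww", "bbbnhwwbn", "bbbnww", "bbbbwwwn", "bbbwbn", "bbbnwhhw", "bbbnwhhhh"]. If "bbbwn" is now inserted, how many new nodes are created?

The longest prefix of "bbbwn" already in the trie is "bbbw" (length 4).
So 5 − 4 = 1 new nodes.

1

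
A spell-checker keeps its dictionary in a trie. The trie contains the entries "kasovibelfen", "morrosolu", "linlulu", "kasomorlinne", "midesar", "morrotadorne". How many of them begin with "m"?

Walk to "m"; the words in its subtree are exactly those with that prefix.
Matches: "midesar", "morrosolu", "morrotadorne"
Count: 3

3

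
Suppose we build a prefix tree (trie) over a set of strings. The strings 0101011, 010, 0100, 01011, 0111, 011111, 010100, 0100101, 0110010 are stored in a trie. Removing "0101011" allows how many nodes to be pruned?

2

Walk "0101011" from the leaf back toward the root, removing each node that no remaining word uses.
The suffix "11" (2 nodes) is used only by "0101011"; the node for "01010" still has the child "0", so pruning stops there.
Nodes removed: 2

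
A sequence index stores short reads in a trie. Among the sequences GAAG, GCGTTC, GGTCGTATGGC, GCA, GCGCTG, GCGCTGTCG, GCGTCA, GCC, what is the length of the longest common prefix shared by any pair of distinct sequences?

6

The deepest shared node is where two words last agree before diverging.
e.g. "GCGCTG" and "GCGCTGTCG" share the prefix "GCGCTG" of length 6; no pair shares a longer one.
Longest shared-prefix length: 6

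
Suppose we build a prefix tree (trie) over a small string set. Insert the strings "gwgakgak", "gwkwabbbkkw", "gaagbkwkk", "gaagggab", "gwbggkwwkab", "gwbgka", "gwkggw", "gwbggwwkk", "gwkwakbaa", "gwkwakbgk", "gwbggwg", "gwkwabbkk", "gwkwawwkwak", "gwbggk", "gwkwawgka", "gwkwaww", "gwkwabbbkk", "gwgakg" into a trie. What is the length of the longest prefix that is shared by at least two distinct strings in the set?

10

Equivalently: take the maximum, over all pairs, of their longest common prefix length.
e.g. "gwkwabbbkk" and "gwkwabbbkkw" share the prefix "gwkwabbbkk" of length 10; no pair shares a longer one.
Longest shared-prefix length: 10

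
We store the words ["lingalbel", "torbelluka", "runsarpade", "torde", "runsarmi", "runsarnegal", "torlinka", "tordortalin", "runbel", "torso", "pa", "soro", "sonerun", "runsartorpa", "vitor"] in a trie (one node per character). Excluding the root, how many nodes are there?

Count nodes per top-level branch (shared prefixes stored once):
  'l'-branch (lingalbel): 9 nodes
  'p'-branch (pa): 2 nodes
  'r'-branch (runbel, runsarmi, runsarnegal, runsarpade, runsartorpa): 25 nodes
  's'-branch (sonerun, soro): 9 nodes
  't'-branch (torbelluka, torde, tordortalin, torlinka, torso): 26 nodes
  'v'-branch (vitor): 5 nodes
Sum: 76

76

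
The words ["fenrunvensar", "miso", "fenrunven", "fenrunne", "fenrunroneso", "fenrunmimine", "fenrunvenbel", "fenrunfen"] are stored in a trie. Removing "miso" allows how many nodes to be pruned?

4

After clearing the end-marker at "miso", prune upward until reaching a node still needed by another word.
No other word shares any prefix with "miso", so all 4 of its nodes go.
Nodes removed: 4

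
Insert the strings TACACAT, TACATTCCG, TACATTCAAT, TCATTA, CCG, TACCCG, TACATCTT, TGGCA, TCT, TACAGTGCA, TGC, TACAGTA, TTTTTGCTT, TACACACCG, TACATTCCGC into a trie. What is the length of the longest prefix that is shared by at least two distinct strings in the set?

Equivalently: take the maximum, over all pairs, of their longest common prefix length.
e.g. "TACATTCCG" and "TACATTCCGC" share the prefix "TACATTCCG" of length 9; no pair shares a longer one.
Longest shared-prefix length: 9

9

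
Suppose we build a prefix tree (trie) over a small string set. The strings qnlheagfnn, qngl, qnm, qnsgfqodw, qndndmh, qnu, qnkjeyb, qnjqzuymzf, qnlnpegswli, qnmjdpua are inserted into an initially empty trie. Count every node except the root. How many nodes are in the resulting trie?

For each word, the new-node count is its length minus the longest prefix already in the trie:
  "qnlheagfnn" → 10 new (q, n, l, h, e, a, g, f, n, n)
  "qngl" → prefix "qn" already present; 2 new (g, l)
  "qnm" → prefix "qn" already present; 1 new (m)
  "qnsgfqodw" → prefix "qn" already present; 7 new (s, g, f, q, o, d, w)
  "qndndmh" → prefix "qn" already present; 5 new (d, n, d, m, h)
  "qnu" → prefix "qn" already present; 1 new (u)
  "qnkjeyb" → prefix "qn" already present; 5 new (k, j, e, y, b)
  "qnjqzuymzf" → prefix "qn" already present; 8 new (j, q, z, u, y, m, z, f)
  "qnlnpegswli" → prefix "qnl" already present; 8 new (n, p, e, g, s, w, l, i)
  "qnmjdpua" → prefix "qnm" already present; 5 new (j, d, p, u, a)
Total nodes = 10 + 2 + 1 + 7 + 5 + 1 + 5 + 8 + 8 + 5 = 52

52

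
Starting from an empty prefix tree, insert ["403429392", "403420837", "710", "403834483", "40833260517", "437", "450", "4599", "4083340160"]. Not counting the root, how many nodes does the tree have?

42

For each word, the new-node count is its length minus the longest prefix already in the trie:
  "403429392" → 9 new (4, 0, 3, 4, 2, 9, 3, 9, 2)
  "403420837" → prefix "40342" already present; 4 new (0, 8, 3, 7)
  "710" → 3 new (7, 1, 0)
  "403834483" → prefix "403" already present; 6 new (8, 3, 4, 4, 8, 3)
  "40833260517" → prefix "40" already present; 9 new (8, 3, 3, 2, 6, 0, 5, 1, 7)
  "437" → prefix "4" already present; 2 new (3, 7)
  "450" → prefix "4" already present; 2 new (5, 0)
  "4599" → prefix "45" already present; 2 new (9, 9)
  "4083340160" → prefix "40833" already present; 5 new (4, 0, 1, 6, 0)
Total nodes = 9 + 4 + 3 + 6 + 9 + 2 + 2 + 2 + 5 = 42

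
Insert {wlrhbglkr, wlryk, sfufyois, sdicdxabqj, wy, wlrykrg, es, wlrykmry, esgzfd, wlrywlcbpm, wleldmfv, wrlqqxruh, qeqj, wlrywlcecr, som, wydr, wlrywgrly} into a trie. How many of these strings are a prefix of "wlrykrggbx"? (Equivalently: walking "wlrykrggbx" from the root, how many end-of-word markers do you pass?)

Check each prefix of "wlrykrggbx" against the stored set — each match is an end-marker on the path.
Prefixes of the query that are stored words: "wlryk", "wlrykrg"
Count: 2

2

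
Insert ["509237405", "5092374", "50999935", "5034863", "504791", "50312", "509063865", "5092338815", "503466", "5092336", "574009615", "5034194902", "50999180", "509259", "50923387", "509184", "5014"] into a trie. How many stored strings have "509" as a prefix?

Walk to "509"; the words in its subtree are exactly those with that prefix.
Words under "509": 509063865, 509184, 5092336, 50923387, 5092338815, 5092374, 509237405, 509259, 50999180, 50999935
Count: 10

10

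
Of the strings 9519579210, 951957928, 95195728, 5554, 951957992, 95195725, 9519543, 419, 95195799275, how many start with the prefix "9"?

7

Traverse to the node for "9", then collect every word in that subtree.
Matches: "9519543", "95195725", "95195728", "9519579210", "951957928", "951957992", "95195799275"
Count: 7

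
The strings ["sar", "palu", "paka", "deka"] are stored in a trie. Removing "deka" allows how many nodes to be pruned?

4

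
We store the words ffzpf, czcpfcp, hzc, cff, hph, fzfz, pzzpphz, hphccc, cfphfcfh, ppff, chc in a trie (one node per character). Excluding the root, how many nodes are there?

43

Insert word by word; a character creates a node only if that edge doesn't already exist:
  "ffzpf" → 5 new (f, f, z, p, f)
  "czcpfcp" → 7 new (c, z, c, p, f, c, p)
  "hzc" → 3 new (h, z, c)
  "cff" → prefix "c" already present; 2 new (f, f)
  "hph" → prefix "h" already present; 2 new (p, h)
  "fzfz" → prefix "f" already present; 3 new (z, f, z)
  "pzzpphz" → 7 new (p, z, z, p, p, h, z)
  "hphccc" → prefix "hph" already present; 3 new (c, c, c)
  "cfphfcfh" → prefix "cf" already present; 6 new (p, h, f, c, f, h)
  "ppff" → prefix "p" already present; 3 new (p, f, f)
  "chc" → prefix "c" already present; 2 new (h, c)
Total nodes = 5 + 7 + 3 + 2 + 2 + 3 + 7 + 3 + 6 + 3 + 2 = 43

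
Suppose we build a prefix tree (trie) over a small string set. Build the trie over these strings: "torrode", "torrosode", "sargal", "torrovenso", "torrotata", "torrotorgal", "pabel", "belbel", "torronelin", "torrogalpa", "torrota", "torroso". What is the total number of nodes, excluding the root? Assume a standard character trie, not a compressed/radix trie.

Count nodes per top-level branch (shared prefixes stored once):
  'b'-branch (belbel): 6 nodes
  'p'-branch (pabel): 5 nodes
  's'-branch (sargal): 6 nodes
  't'-branch (torrode, torrogalpa, torronelin, torroso, torrosode, torrota, torrotata, torrotorgal, torrovenso): 35 nodes
Sum: 52

52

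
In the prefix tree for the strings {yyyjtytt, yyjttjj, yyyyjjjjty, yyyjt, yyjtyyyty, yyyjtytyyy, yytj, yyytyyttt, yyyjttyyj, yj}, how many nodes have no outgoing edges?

9

A leaf is a node with no children — equivalently, the end of a word that is not a proper prefix of any other stored word.
Those words: "yj", "yyjttjj", "yyjtyyyty", "yytj", "yyyjttyyj", "yyyjtytt", "yyyjtytyyy", "yyytyyttt", "yyyyjjjjty"
Leaf count: 9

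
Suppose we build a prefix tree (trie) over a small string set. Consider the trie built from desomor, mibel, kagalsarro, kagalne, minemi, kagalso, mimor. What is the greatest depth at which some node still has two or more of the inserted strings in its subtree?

Look for the deepest trie node that still has at least two words in its subtree.
e.g. "kagalsarro" and "kagalso" share the prefix "kagals" of length 6; no pair shares a longer one.
Longest shared-prefix length: 6

6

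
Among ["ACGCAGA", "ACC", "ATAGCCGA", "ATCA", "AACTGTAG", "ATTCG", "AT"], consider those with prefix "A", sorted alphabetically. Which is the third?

Filter for "A…" and sort: "AACTGTAG", "ACC", "ACGCAGA", "AT", "ATAGCCGA", "ATCA", "ATTCG"
The 3rd is ACGCAGA.

ACGCAGA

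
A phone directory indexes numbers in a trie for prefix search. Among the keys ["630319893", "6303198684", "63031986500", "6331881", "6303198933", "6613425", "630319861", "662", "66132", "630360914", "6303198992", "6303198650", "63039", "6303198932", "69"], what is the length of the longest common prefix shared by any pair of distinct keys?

10

Equivalently: take the maximum, over all pairs, of their longest common prefix length.
"6303198650" and "63031986500" agree on "6303198650" (10 characters) before diverging; nothing deeper is shared.
Longest shared-prefix length: 10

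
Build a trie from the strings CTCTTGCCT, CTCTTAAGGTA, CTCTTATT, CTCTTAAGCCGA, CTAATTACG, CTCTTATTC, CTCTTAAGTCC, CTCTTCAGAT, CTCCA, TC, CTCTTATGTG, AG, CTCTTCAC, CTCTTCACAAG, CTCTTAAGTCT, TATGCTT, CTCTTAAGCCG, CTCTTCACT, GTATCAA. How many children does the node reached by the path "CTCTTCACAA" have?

1

Walk "CTCTTCACAA" from the root, arriving at one node.
Characters that immediately follow "CTCTTCACAA" among the stored strings: {G}.
That node has 1 child edge.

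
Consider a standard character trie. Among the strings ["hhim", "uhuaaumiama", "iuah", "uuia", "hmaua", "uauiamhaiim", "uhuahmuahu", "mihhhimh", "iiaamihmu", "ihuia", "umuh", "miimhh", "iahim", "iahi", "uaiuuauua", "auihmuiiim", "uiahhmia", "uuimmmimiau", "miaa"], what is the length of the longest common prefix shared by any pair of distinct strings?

4

Equivalently: take the maximum, over all pairs, of their longest common prefix length.
e.g. "iahi" and "iahim" share the prefix "iahi" of length 4; no pair shares a longer one.
Longest shared-prefix length: 4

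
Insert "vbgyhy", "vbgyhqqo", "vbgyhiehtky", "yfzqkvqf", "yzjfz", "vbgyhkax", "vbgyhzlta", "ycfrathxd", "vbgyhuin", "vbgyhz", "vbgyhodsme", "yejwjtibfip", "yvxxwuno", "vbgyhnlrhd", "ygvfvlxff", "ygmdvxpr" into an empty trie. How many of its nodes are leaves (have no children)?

Leaves are exactly the stored words that no other stored word extends.
Those words: "vbgyhiehtky", "vbgyhkax", "vbgyhnlrhd", "vbgyhodsme", "vbgyhqqo", "vbgyhuin", "vbgyhy", "vbgyhzlta", "ycfrathxd", "yejwjtibfip", "yfzqkvqf", "ygmdvxpr", "ygvfvlxff", "yvxxwuno", "yzjfz"
Leaf count: 15

15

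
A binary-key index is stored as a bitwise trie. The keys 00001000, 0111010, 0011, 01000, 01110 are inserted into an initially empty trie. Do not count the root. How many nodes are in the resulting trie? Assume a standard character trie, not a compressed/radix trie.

19

Insert word by word; a character creates a node only if that edge doesn't already exist:
  "00001000" → 8 new (0, 0, 0, 0, 1, 0, 0, 0)
  "0111010" → prefix "0" already present; 6 new (1, 1, 1, 0, 1, 0)
  "0011" → prefix "00" already present; 2 new (1, 1)
  "01000" → prefix "01" already present; 3 new (0, 0, 0)
  "01110" → prefix "01110" already present; 0 new (none)
Total nodes = 8 + 6 + 2 + 3 + 0 = 19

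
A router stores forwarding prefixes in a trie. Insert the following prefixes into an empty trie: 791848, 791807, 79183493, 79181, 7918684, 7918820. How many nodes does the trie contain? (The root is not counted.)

19

For each word, the new-node count is its length minus the longest prefix already in the trie:
  "791848" → 6 new (7, 9, 1, 8, 4, 8)
  "791807" → prefix "7918" already present; 2 new (0, 7)
  "79183493" → prefix "7918" already present; 4 new (3, 4, 9, 3)
  "79181" → prefix "7918" already present; 1 new (1)
  "7918684" → prefix "7918" already present; 3 new (6, 8, 4)
  "7918820" → prefix "7918" already present; 3 new (8, 2, 0)
Total nodes = 6 + 2 + 4 + 1 + 3 + 3 = 19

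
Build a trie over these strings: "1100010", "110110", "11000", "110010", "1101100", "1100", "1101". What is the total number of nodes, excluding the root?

Count nodes per top-level branch (shared prefixes stored once):
  '1'-branch (1100, 11000, 1100010, 110010, 1101, 110110, 1101100): 13 nodes
Sum: 13

13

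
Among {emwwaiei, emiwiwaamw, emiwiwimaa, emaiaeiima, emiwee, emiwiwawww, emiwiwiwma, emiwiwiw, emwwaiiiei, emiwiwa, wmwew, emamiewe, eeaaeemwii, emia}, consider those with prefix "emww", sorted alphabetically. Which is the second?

Filter for "emww…" and sort: "emwwaiei", "emwwaiiiei"
Position 2: emwwaiiiei

emwwaiiiei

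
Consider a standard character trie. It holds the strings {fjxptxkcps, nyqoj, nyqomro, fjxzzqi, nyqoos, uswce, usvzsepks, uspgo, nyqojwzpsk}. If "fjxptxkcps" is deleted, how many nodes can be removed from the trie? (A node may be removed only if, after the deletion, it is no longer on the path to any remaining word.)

7

Walk "fjxptxkcps" from the leaf back toward the root, removing each node that no remaining word uses.
The suffix "ptxkcps" (7 nodes) is used only by "fjxptxkcps"; the node for "fjx" still has the child "z", so pruning stops there.
Nodes removed: 7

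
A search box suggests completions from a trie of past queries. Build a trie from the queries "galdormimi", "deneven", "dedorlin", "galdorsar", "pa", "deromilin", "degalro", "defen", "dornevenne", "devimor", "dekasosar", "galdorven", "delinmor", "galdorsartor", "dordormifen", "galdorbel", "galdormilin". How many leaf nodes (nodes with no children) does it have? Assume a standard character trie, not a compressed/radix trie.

A leaf is a node with no children — equivalently, the end of a word that is not a proper prefix of any other stored word.
Those words: "dedorlin", "defen", "degalro", "dekasosar", "delinmor", "deneven", "deromilin", "devimor", "dordormifen", "dornevenne", "galdorbel", "galdormilin", "galdormimi", "galdorsartor", "galdorven", "pa"
Leaf count: 16

16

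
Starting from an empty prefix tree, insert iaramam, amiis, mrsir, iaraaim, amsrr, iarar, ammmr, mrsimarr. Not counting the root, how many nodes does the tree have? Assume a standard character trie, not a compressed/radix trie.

31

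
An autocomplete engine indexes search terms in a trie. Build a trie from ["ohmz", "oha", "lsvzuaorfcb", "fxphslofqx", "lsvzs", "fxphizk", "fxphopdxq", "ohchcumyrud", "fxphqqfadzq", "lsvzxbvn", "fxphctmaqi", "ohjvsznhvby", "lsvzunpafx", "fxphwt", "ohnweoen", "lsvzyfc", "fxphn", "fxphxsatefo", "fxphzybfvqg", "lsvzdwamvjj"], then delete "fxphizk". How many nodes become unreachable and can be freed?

A node on "fxphizk"'s path can go only if nothing else ends at it or branches off below it.
The suffix "izk" (3 nodes) is used only by "fxphizk"; the node for "fxph" still has the child "s", so pruning stops there.
Nodes removed: 3

3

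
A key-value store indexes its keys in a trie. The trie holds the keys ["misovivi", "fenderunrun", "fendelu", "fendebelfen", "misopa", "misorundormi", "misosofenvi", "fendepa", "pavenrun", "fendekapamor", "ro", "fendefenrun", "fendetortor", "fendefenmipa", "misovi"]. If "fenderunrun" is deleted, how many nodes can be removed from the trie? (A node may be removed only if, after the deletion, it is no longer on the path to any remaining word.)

After clearing the end-marker at "fenderunrun", prune upward until reaching a node still needed by another word.
The suffix "runrun" (6 nodes) is used only by "fenderunrun"; the node for "fende" still has the child "l", so pruning stops there.
Nodes removed: 6

6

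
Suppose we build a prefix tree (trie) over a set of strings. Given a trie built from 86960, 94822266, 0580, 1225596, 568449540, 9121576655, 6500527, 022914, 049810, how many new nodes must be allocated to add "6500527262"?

3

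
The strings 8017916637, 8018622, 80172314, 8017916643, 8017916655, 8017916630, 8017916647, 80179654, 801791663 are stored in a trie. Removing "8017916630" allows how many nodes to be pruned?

Walk "8017916630" from the leaf back toward the root, removing each node that no remaining word uses.
The suffix "0" (1 node) is used only by "8017916630"; the node for "801791663" still has the child "7", so pruning stops there.
Nodes removed: 1

1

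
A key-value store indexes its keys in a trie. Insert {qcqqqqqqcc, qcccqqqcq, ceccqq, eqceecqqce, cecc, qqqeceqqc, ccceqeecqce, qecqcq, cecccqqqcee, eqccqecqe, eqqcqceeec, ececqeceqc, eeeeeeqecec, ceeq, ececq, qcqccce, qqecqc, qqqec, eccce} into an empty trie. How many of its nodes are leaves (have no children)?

A leaf is a node with no children — equivalently, the end of a word that is not a proper prefix of any other stored word.
Those words: "ccceqeecqce", "cecccqqqcee", "ceccqq", "ceeq", "eccce", "ececqeceqc", "eeeeeeqecec", "eqccqecqe", "eqceecqqce", "eqqcqceeec", "qcccqqqcq", "qcqccce", "qcqqqqqqcc", "qecqcq", "qqecqc", "qqqeceqqc"
Leaf count: 16

16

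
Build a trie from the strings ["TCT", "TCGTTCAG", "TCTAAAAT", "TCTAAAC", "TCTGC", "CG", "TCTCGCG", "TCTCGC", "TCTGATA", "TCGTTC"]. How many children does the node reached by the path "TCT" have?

3

The children of the "TCT" node are the distinct next characters among strings starting with "TCT".
Characters that immediately follow "TCT" among the stored strings: {A, C, G}.
That node has 3 child edges.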